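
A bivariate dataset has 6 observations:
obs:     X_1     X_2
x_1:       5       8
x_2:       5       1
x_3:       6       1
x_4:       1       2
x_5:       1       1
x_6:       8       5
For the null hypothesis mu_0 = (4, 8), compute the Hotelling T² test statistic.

Step 1 — sample mean vector:
  mean(X_1) = (5 + 5 + 6 + 1 + 1 + 8) / 6 = 26/6 = 4.3333
  mean(X_2) = (8 + 1 + 1 + 2 + 1 + 5) / 6 = 18/6 = 3
  x̄ = (4.3333, 3),  deviation x̄ - mu_0 = (4.3333, 3) - (4, 8) = (0.3333, -5).

Step 2 — sample covariance matrix, S[i,j] = (1/(n-1)) · Σ_k (x_{k,i} - mean_i) · (x_{k,j} - mean_j), divisor n-1 = 5:
  S[X_1,X_1] = ((0.6667)·(0.6667) + (0.6667)·(0.6667) + (1.6667)·(1.6667) + (-3.3333)·(-3.3333) + (-3.3333)·(-3.3333) + (3.6667)·(3.6667)) / 5 = 39.3333/5 = 7.8667
  S[X_1,X_2] = ((0.6667)·(5) + (0.6667)·(-2) + (1.6667)·(-2) + (-3.3333)·(-1) + (-3.3333)·(-2) + (3.6667)·(2)) / 5 = 16/5 = 3.2
  S[X_2,X_2] = ((5)·(5) + (-2)·(-2) + (-2)·(-2) + (-1)·(-1) + (-2)·(-2) + (2)·(2)) / 5 = 42/5 = 8.4
  S = [[7.8667, 3.2],
 [3.2, 8.4]].

Step 3 — invert S. det(S) = 7.8667·8.4 - (3.2)² = 55.84.
  S^{-1} = (1/det) · [[d, -b], [-b, a]] = [[0.1504, -0.0573],
 [-0.0573, 0.1409]].

Step 4 — quadratic form (x̄ - mu_0)^T · S^{-1} · (x̄ - mu_0):
  S^{-1} · (x̄ - mu_0) = (0.3367, -0.7235),
  (x̄ - mu_0)^T · [...] = (0.3333)·(0.3367) + (-5)·(-0.7235) = 3.7297.

Step 5 — scale by n: T² = 6 · 3.7297 = 22.3782.

T² ≈ 22.3782


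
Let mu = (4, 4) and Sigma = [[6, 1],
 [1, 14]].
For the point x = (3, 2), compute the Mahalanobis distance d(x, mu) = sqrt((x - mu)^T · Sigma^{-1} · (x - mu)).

Step 1 — centre the observation: (x - mu) = (-1, -2).

Step 2 — invert Sigma. det(Sigma) = 6·14 - (1)² = 83.
  Sigma^{-1} = (1/det) · [[d, -b], [-b, a]] = [[0.1687, -0.012],
 [-0.012, 0.0723]].

Step 3 — form the quadratic (x - mu)^T · Sigma^{-1} · (x - mu):
  Sigma^{-1} · (x - mu) = (-0.1446, -0.1325).
  (x - mu)^T · [Sigma^{-1} · (x - mu)] = (-1)·(-0.1446) + (-2)·(-0.1325) = 0.4096.

Step 4 — take square root: d = √(0.4096) ≈ 0.64.

d(x, mu) = √(0.4096) ≈ 0.64


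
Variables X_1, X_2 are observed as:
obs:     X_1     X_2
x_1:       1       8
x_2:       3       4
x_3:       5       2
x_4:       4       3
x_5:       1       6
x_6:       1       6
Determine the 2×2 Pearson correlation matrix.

Step 1 — column means:
  mean(X_1) = (1 + 3 + 5 + 4 + 1 + 1) / 6 = 15/6 = 2.5
  mean(X_2) = (8 + 4 + 2 + 3 + 6 + 6) / 6 = 29/6 = 4.8333

Step 2 — sample variances and covariances s[i,j] = (1/(n-1)) · Σ_k (x_{k,i} - mean_i) · (x_{k,j} - mean_j), with n-1 = 5:
  s[X_1,X_1] = ((-1.5)·(-1.5) + (0.5)·(0.5) + (2.5)·(2.5) + (1.5)·(1.5) + (-1.5)·(-1.5) + (-1.5)·(-1.5)) / 5 = 15.5/5 = 3.1
  s[X_1,X_2] = ((-1.5)·(3.1667) + (0.5)·(-0.8333) + (2.5)·(-2.8333) + (1.5)·(-1.8333) + (-1.5)·(1.1667) + (-1.5)·(1.1667)) / 5 = -18.5/5 = -3.7
  s[X_2,X_2] = ((3.1667)·(3.1667) + (-0.8333)·(-0.8333) + (-2.8333)·(-2.8333) + (-1.8333)·(-1.8333) + (1.1667)·(1.1667) + (1.1667)·(1.1667)) / 5 = 24.8333/5 = 4.9667
  Sample standard deviations s_i = √(s[i,i]):
  s(X_1) = √(3.1) = 1.7607
  s(X_2) = √(4.9667) = 2.2286

Step 3 — r_{ij} = s_{ij} / (s_i · s_j):
  r[X_1,X_1] = 1 (diagonal).
  r[X_1,X_2] = -3.7 / (1.7607 · 2.2286) = -3.7 / 3.9239 = -0.9429
  r[X_2,X_2] = 1 (diagonal).

R is symmetric with unit diagonal. Assembling:

R = [[1, -0.9429],
 [-0.9429, 1]]


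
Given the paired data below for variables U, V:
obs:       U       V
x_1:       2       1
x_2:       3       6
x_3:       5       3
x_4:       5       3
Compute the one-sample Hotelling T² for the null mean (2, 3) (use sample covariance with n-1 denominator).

Step 1 — sample mean vector:
  mean(U) = (2 + 3 + 5 + 5) / 4 = 15/4 = 3.75
  mean(V) = (1 + 6 + 3 + 3) / 4 = 13/4 = 3.25
  x̄ = (3.75, 3.25),  deviation x̄ - mu_0 = (3.75, 3.25) - (2, 3) = (1.75, 0.25).

Step 2 — sample covariance matrix, S[i,j] = (1/(n-1)) · Σ_k (x_{k,i} - mean_i) · (x_{k,j} - mean_j), divisor n-1 = 3:
  S[U,U] = ((-1.75)·(-1.75) + (-0.75)·(-0.75) + (1.25)·(1.25) + (1.25)·(1.25)) / 3 = 6.75/3 = 2.25
  S[U,V] = ((-1.75)·(-2.25) + (-0.75)·(2.75) + (1.25)·(-0.25) + (1.25)·(-0.25)) / 3 = 1.25/3 = 0.4167
  S[V,V] = ((-2.25)·(-2.25) + (2.75)·(2.75) + (-0.25)·(-0.25) + (-0.25)·(-0.25)) / 3 = 12.75/3 = 4.25
  S = [[2.25, 0.4167],
 [0.4167, 4.25]].

Step 3 — invert S. det(S) = 2.25·4.25 - (0.4167)² = 9.3889.
  S^{-1} = (1/det) · [[d, -b], [-b, a]] = [[0.4527, -0.0444],
 [-0.0444, 0.2396]].

Step 4 — quadratic form (x̄ - mu_0)^T · S^{-1} · (x̄ - mu_0):
  S^{-1} · (x̄ - mu_0) = (0.7811, -0.0178),
  (x̄ - mu_0)^T · [...] = (1.75)·(0.7811) + (0.25)·(-0.0178) = 1.3624.

Step 5 — scale by n: T² = 4 · 1.3624 = 5.4497.

T² ≈ 5.4497


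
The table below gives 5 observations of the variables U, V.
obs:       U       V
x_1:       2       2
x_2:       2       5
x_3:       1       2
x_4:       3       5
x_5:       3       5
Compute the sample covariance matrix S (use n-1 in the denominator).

Step 1 — column means:
  mean(U) = (2 + 2 + 1 + 3 + 3) / 5 = 11/5 = 2.2
  mean(V) = (2 + 5 + 2 + 5 + 5) / 5 = 19/5 = 3.8

Step 2 — sample covariance S[i,j] = (1/(n-1)) · Σ_k (x_{k,i} - mean_i) · (x_{k,j} - mean_j), with n-1 = 4.
  S[U,U] = ((-0.2)·(-0.2) + (-0.2)·(-0.2) + (-1.2)·(-1.2) + (0.8)·(0.8) + (0.8)·(0.8)) / 4 = 2.8/4 = 0.7
  S[U,V] = ((-0.2)·(-1.8) + (-0.2)·(1.2) + (-1.2)·(-1.8) + (0.8)·(1.2) + (0.8)·(1.2)) / 4 = 4.2/4 = 1.05
  S[V,V] = ((-1.8)·(-1.8) + (1.2)·(1.2) + (-1.8)·(-1.8) + (1.2)·(1.2) + (1.2)·(1.2)) / 4 = 10.8/4 = 2.7

S is symmetric (S[j,i] = S[i,j]). Assembling:

S = [[0.7, 1.05],
 [1.05, 2.7]]


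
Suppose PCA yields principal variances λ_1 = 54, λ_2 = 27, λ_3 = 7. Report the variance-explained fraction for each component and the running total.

Step 1 — total variance = trace(Sigma) = Σ λ_i = 54 + 27 + 7 = 88.

Step 2 — fraction explained by component i = λ_i / Σ λ:
  PC1: 54/88 = 0.6136
  PC2: 27/88 = 0.3068
  PC3: 7/88 = 0.0795

Step 3 — cumulative fraction after k components = (λ_1 + ... + λ_k) / Σ λ:
  k = 1: 54/88 = 0.6136
  k = 2: (54 + 27)/88 = 81/88 = 0.9205
  k = 3: (54 + 27 + 7)/88 = 88/88 = 1

Summary (fraction, with percent):

explained: PC1 0.6136 (61.36%), PC2 0.3068 (30.68%), PC3 0.0795 (7.95%);  cumulative: 0.6136, 0.9205, 1


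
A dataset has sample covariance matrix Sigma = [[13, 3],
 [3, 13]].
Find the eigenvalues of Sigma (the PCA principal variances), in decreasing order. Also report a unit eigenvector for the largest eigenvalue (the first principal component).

Step 1 — characteristic polynomial of 2×2 Sigma:
  det(Sigma - λI) = λ² - trace · λ + det = 0.
  trace = 13 + 13 = 26, det = 13·13 - (3)² = 160.
Step 2 — discriminant:
  Δ = trace² - 4·det = 676 - 640 = 36.
Step 3 — eigenvalues:
  λ = (trace ± √Δ)/2 = (26 ± 6)/2,
  λ_1 = 16,  λ_2 = 10.

Step 4 — unit eigenvector for λ_1: solve (Sigma - λ_1 I)v = 0. First row:
  (13 - 16)·v_x + (3)·v_y = 0, i.e. (-3)·v_x + (3)·v_y = 0,
  so v ∝ (b, λ_1 - a) = (3, 3) = u.
  ||u|| = √((3)² + (3)²) = √(18) ≈ 4.2426,
  v_1 = u/||u|| ≈ (0.7071, 0.7071) (||v_1|| = 1).

λ_1 = 16,  λ_2 = 10;  v_1 ≈ (0.7071, 0.7071)


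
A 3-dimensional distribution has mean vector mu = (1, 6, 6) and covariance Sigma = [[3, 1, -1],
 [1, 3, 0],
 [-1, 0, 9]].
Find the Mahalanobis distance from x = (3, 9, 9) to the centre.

Step 1 — centre the observation: (x - mu) = (2, 3, 3).

Step 2 — invert Sigma (cofactor / det for 3×3, or solve directly):
  Sigma^{-1} = [[0.3913, -0.1304, 0.0435],
 [-0.1304, 0.3768, -0.0145],
 [0.0435, -0.0145, 0.1159]].

Step 3 — form the quadratic (x - mu)^T · Sigma^{-1} · (x - mu):
  Sigma^{-1} · (x - mu) = (0.5217, 0.8261, 0.3913).
  (x - mu)^T · [Sigma^{-1} · (x - mu)] = (2)·(0.5217) + (3)·(0.8261) + (3)·(0.3913) = 4.6957.

Step 4 — take square root: d = √(4.6957) ≈ 2.1669.

d(x, mu) = √(4.6957) ≈ 2.1669


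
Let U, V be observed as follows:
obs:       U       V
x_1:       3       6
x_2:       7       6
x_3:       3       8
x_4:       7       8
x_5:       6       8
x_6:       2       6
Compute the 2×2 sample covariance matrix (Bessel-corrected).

Step 1 — column means:
  mean(U) = (3 + 7 + 3 + 7 + 6 + 2) / 6 = 28/6 = 4.6667
  mean(V) = (6 + 6 + 8 + 8 + 8 + 6) / 6 = 42/6 = 7

Step 2 — sample covariance S[i,j] = (1/(n-1)) · Σ_k (x_{k,i} - mean_i) · (x_{k,j} - mean_j), with n-1 = 5.
  S[U,U] = ((-1.6667)·(-1.6667) + (2.3333)·(2.3333) + (-1.6667)·(-1.6667) + (2.3333)·(2.3333) + (1.3333)·(1.3333) + (-2.6667)·(-2.6667)) / 5 = 25.3333/5 = 5.0667
  S[U,V] = ((-1.6667)·(-1) + (2.3333)·(-1) + (-1.6667)·(1) + (2.3333)·(1) + (1.3333)·(1) + (-2.6667)·(-1)) / 5 = 4/5 = 0.8
  S[V,V] = ((-1)·(-1) + (-1)·(-1) + (1)·(1) + (1)·(1) + (1)·(1) + (-1)·(-1)) / 5 = 6/5 = 1.2

S is symmetric (S[j,i] = S[i,j]). Assembling:

S = [[5.0667, 0.8],
 [0.8, 1.2]]


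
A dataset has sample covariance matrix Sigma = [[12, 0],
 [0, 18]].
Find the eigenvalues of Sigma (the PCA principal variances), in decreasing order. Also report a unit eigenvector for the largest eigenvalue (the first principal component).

Step 1 — characteristic polynomial of 2×2 Sigma:
  det(Sigma - λI) = λ² - trace · λ + det = 0.
  trace = 12 + 18 = 30, det = 12·18 - (0)² = 216.
Step 2 — discriminant:
  Δ = trace² - 4·det = 900 - 864 = 36.
Step 3 — eigenvalues:
  λ = (trace ± √Δ)/2 = (30 ± 6)/2,
  λ_1 = 18,  λ_2 = 12.

Step 4 — unit eigenvector for λ_1: Sigma is diagonal, so its eigenvectors are the coordinate axes. λ_1 = 18 is the diagonal entry on the second coordinate axis, hence
  v_1 = (0, 1) (||v_1|| = 1).

λ_1 = 18,  λ_2 = 12;  v_1 ≈ (0, 1)


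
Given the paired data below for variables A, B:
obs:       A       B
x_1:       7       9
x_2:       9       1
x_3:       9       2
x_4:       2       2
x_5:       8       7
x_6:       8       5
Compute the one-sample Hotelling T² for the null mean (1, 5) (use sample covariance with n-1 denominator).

Step 1 — sample mean vector:
  mean(A) = (7 + 9 + 9 + 2 + 8 + 8) / 6 = 43/6 = 7.1667
  mean(B) = (9 + 1 + 2 + 2 + 7 + 5) / 6 = 26/6 = 4.3333
  x̄ = (7.1667, 4.3333),  deviation x̄ - mu_0 = (7.1667, 4.3333) - (1, 5) = (6.1667, -0.6667).

Step 2 — sample covariance matrix, S[i,j] = (1/(n-1)) · Σ_k (x_{k,i} - mean_i) · (x_{k,j} - mean_j), divisor n-1 = 5:
  S[A,A] = ((-0.1667)·(-0.1667) + (1.8333)·(1.8333) + (1.8333)·(1.8333) + (-5.1667)·(-5.1667) + (0.8333)·(0.8333) + (0.8333)·(0.8333)) / 5 = 34.8333/5 = 6.9667
  S[A,B] = ((-0.1667)·(4.6667) + (1.8333)·(-3.3333) + (1.8333)·(-2.3333) + (-5.1667)·(-2.3333) + (0.8333)·(2.6667) + (0.8333)·(0.6667)) / 5 = 3.6667/5 = 0.7333
  S[B,B] = ((4.6667)·(4.6667) + (-3.3333)·(-3.3333) + (-2.3333)·(-2.3333) + (-2.3333)·(-2.3333) + (2.6667)·(2.6667) + (0.6667)·(0.6667)) / 5 = 51.3333/5 = 10.2667
  S = [[6.9667, 0.7333],
 [0.7333, 10.2667]].

Step 3 — invert S. det(S) = 6.9667·10.2667 - (0.7333)² = 70.9867.
  S^{-1} = (1/det) · [[d, -b], [-b, a]] = [[0.1446, -0.0103],
 [-0.0103, 0.0981]].

Step 4 — quadratic form (x̄ - mu_0)^T · S^{-1} · (x̄ - mu_0):
  S^{-1} · (x̄ - mu_0) = (0.8988, -0.1291),
  (x̄ - mu_0)^T · [...] = (6.1667)·(0.8988) + (-0.6667)·(-0.1291) = 5.6284.

Step 5 — scale by n: T² = 6 · 5.6284 = 33.7707.

T² ≈ 33.7707


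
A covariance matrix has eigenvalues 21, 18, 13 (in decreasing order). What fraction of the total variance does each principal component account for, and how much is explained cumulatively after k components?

Step 1 — total variance = trace(Sigma) = Σ λ_i = 21 + 18 + 13 = 52.

Step 2 — fraction explained by component i = λ_i / Σ λ:
  PC1: 21/52 = 0.4038
  PC2: 18/52 = 0.3462
  PC3: 13/52 = 0.25

Step 3 — cumulative fraction after k components = (λ_1 + ... + λ_k) / Σ λ:
  k = 1: 21/52 = 0.4038
  k = 2: (21 + 18)/52 = 39/52 = 0.75
  k = 3: (21 + 18 + 13)/52 = 52/52 = 1

Summary (fraction, with percent):

explained: PC1 0.4038 (40.38%), PC2 0.3462 (34.62%), PC3 0.25 (25%);  cumulative: 0.4038, 0.75, 1


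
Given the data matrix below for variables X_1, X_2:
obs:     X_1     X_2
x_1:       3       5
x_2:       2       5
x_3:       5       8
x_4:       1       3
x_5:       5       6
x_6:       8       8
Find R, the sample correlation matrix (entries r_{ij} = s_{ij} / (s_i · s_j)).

Step 1 — column means:
  mean(X_1) = (3 + 2 + 5 + 1 + 5 + 8) / 6 = 24/6 = 4
  mean(X_2) = (5 + 5 + 8 + 3 + 6 + 8) / 6 = 35/6 = 5.8333

Step 2 — sample variances and covariances s[i,j] = (1/(n-1)) · Σ_k (x_{k,i} - mean_i) · (x_{k,j} - mean_j), with n-1 = 5:
  s[X_1,X_1] = ((-1)·(-1) + (-2)·(-2) + (1)·(1) + (-3)·(-3) + (1)·(1) + (4)·(4)) / 5 = 32/5 = 6.4
  s[X_1,X_2] = ((-1)·(-0.8333) + (-2)·(-0.8333) + (1)·(2.1667) + (-3)·(-2.8333) + (1)·(0.1667) + (4)·(2.1667)) / 5 = 22/5 = 4.4
  s[X_2,X_2] = ((-0.8333)·(-0.8333) + (-0.8333)·(-0.8333) + (2.1667)·(2.1667) + (-2.8333)·(-2.8333) + (0.1667)·(0.1667) + (2.1667)·(2.1667)) / 5 = 18.8333/5 = 3.7667
  Sample standard deviations s_i = √(s[i,i]):
  s(X_1) = √(6.4) = 2.5298
  s(X_2) = √(3.7667) = 1.9408

Step 3 — r_{ij} = s_{ij} / (s_i · s_j):
  r[X_1,X_1] = 1 (diagonal).
  r[X_1,X_2] = 4.4 / (2.5298 · 1.9408) = 4.4 / 4.9099 = 0.8962
  r[X_2,X_2] = 1 (diagonal).

R is symmetric with unit diagonal. Assembling:

R = [[1, 0.8962],
 [0.8962, 1]]


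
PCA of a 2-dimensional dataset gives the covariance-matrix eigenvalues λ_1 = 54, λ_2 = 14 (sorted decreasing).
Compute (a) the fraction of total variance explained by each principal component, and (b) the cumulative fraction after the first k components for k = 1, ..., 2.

Step 1 — total variance = trace(Sigma) = Σ λ_i = 54 + 14 = 68.

Step 2 — fraction explained by component i = λ_i / Σ λ:
  PC1: 54/68 = 0.7941
  PC2: 14/68 = 0.2059

Step 3 — cumulative fraction after k components = (λ_1 + ... + λ_k) / Σ λ:
  k = 1: 54/68 = 0.7941
  k = 2: (54 + 14)/68 = 68/68 = 1

Summary (fraction, with percent):

explained: PC1 0.7941 (79.41%), PC2 0.2059 (20.59%);  cumulative: 0.7941, 1


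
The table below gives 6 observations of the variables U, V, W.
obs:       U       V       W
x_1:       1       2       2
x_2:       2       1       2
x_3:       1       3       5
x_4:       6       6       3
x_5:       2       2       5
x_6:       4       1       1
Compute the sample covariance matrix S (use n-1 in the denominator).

Step 1 — column means:
  mean(U) = (1 + 2 + 1 + 6 + 2 + 4) / 6 = 16/6 = 2.6667
  mean(V) = (2 + 1 + 3 + 6 + 2 + 1) / 6 = 15/6 = 2.5
  mean(W) = (2 + 2 + 5 + 3 + 5 + 1) / 6 = 18/6 = 3

Step 2 — sample covariance S[i,j] = (1/(n-1)) · Σ_k (x_{k,i} - mean_i) · (x_{k,j} - mean_j), with n-1 = 5.
  S[U,U] = ((-1.6667)·(-1.6667) + (-0.6667)·(-0.6667) + (-1.6667)·(-1.6667) + (3.3333)·(3.3333) + (-0.6667)·(-0.6667) + (1.3333)·(1.3333)) / 5 = 19.3333/5 = 3.8667
  S[U,V] = ((-1.6667)·(-0.5) + (-0.6667)·(-1.5) + (-1.6667)·(0.5) + (3.3333)·(3.5) + (-0.6667)·(-0.5) + (1.3333)·(-1.5)) / 5 = 11/5 = 2.2
  S[U,W] = ((-1.6667)·(-1) + (-0.6667)·(-1) + (-1.6667)·(2) + (3.3333)·(0) + (-0.6667)·(2) + (1.3333)·(-2)) / 5 = -5/5 = -1
  S[V,V] = ((-0.5)·(-0.5) + (-1.5)·(-1.5) + (0.5)·(0.5) + (3.5)·(3.5) + (-0.5)·(-0.5) + (-1.5)·(-1.5)) / 5 = 17.5/5 = 3.5
  S[V,W] = ((-0.5)·(-1) + (-1.5)·(-1) + (0.5)·(2) + (3.5)·(0) + (-0.5)·(2) + (-1.5)·(-2)) / 5 = 5/5 = 1
  S[W,W] = ((-1)·(-1) + (-1)·(-1) + (2)·(2) + (0)·(0) + (2)·(2) + (-2)·(-2)) / 5 = 14/5 = 2.8

S is symmetric (S[j,i] = S[i,j]). Assembling:

S = [[3.8667, 2.2, -1],
 [2.2, 3.5, 1],
 [-1, 1, 2.8]]


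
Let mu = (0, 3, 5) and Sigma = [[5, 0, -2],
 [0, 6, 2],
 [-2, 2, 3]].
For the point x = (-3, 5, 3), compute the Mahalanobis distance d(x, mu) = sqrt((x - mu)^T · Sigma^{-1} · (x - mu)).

Step 1 — centre the observation: (x - mu) = (-3, 2, -2).

Step 2 — invert Sigma (cofactor / det for 3×3, or solve directly):
  Sigma^{-1} = [[0.3043, -0.087, 0.2609],
 [-0.087, 0.2391, -0.2174],
 [0.2609, -0.2174, 0.6522]].

Step 3 — form the quadratic (x - mu)^T · Sigma^{-1} · (x - mu):
  Sigma^{-1} · (x - mu) = (-1.6087, 1.1739, -2.5217).
  (x - mu)^T · [Sigma^{-1} · (x - mu)] = (-3)·(-1.6087) + (2)·(1.1739) + (-2)·(-2.5217) = 12.2174.

Step 4 — take square root: d = √(12.2174) ≈ 3.4953.

d(x, mu) = √(12.2174) ≈ 3.4953


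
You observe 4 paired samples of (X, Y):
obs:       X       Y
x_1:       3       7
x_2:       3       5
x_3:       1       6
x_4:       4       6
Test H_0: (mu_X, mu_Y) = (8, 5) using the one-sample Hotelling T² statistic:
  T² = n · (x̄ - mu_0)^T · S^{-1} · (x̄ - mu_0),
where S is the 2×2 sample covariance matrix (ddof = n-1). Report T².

Step 1 — sample mean vector:
  mean(X) = (3 + 3 + 1 + 4) / 4 = 11/4 = 2.75
  mean(Y) = (7 + 5 + 6 + 6) / 4 = 24/4 = 6
  x̄ = (2.75, 6),  deviation x̄ - mu_0 = (2.75, 6) - (8, 5) = (-5.25, 1).

Step 2 — sample covariance matrix, S[i,j] = (1/(n-1)) · Σ_k (x_{k,i} - mean_i) · (x_{k,j} - mean_j), divisor n-1 = 3:
  S[X,X] = ((0.25)·(0.25) + (0.25)·(0.25) + (-1.75)·(-1.75) + (1.25)·(1.25)) / 3 = 4.75/3 = 1.5833
  S[X,Y] = ((0.25)·(1) + (0.25)·(-1) + (-1.75)·(0) + (1.25)·(0)) / 3 = 0/3 = 0
  S[Y,Y] = ((1)·(1) + (-1)·(-1) + (0)·(0) + (0)·(0)) / 3 = 2/3 = 0.6667
  S = [[1.5833, 0],
 [0, 0.6667]].

Step 3 — invert S. det(S) = 1.5833·0.6667 - (0)² = 1.0556.
  S^{-1} = (1/det) · [[d, -b], [-b, a]] = [[0.6316, 0],
 [0, 1.5]].

Step 4 — quadratic form (x̄ - mu_0)^T · S^{-1} · (x̄ - mu_0):
  S^{-1} · (x̄ - mu_0) = (-3.3158, 1.5),
  (x̄ - mu_0)^T · [...] = (-5.25)·(-3.3158) + (1)·(1.5) = 18.9079.

Step 5 — scale by n: T² = 4 · 18.9079 = 75.6316.

T² ≈ 75.6316


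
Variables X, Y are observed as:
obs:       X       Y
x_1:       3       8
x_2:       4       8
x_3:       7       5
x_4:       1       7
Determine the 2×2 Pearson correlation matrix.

Step 1 — column means:
  mean(X) = (3 + 4 + 7 + 1) / 4 = 15/4 = 3.75
  mean(Y) = (8 + 8 + 5 + 7) / 4 = 28/4 = 7

Step 2 — sample variances and covariances s[i,j] = (1/(n-1)) · Σ_k (x_{k,i} - mean_i) · (x_{k,j} - mean_j), with n-1 = 3:
  s[X,X] = ((-0.75)·(-0.75) + (0.25)·(0.25) + (3.25)·(3.25) + (-2.75)·(-2.75)) / 3 = 18.75/3 = 6.25
  s[X,Y] = ((-0.75)·(1) + (0.25)·(1) + (3.25)·(-2) + (-2.75)·(0)) / 3 = -7/3 = -2.3333
  s[Y,Y] = ((1)·(1) + (1)·(1) + (-2)·(-2) + (0)·(0)) / 3 = 6/3 = 2
  Sample standard deviations s_i = √(s[i,i]):
  s(X) = √(6.25) = 2.5
  s(Y) = √(2) = 1.4142

Step 3 — r_{ij} = s_{ij} / (s_i · s_j):
  r[X,X] = 1 (diagonal).
  r[X,Y] = -2.3333 / (2.5 · 1.4142) = -2.3333 / 3.5355 = -0.66
  r[Y,Y] = 1 (diagonal).

R is symmetric with unit diagonal. Assembling:

R = [[1, -0.66],
 [-0.66, 1]]


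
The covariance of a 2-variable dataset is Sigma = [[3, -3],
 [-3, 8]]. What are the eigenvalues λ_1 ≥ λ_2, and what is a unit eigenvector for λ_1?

Step 1 — characteristic polynomial of 2×2 Sigma:
  det(Sigma - λI) = λ² - trace · λ + det = 0.
  trace = 3 + 8 = 11, det = 3·8 - (-3)² = 15.
Step 2 — discriminant:
  Δ = trace² - 4·det = 121 - 60 = 61.
Step 3 — eigenvalues:
  λ = (trace ± √Δ)/2 = (11 ± 7.8102)/2,
  λ_1 = 9.4051,  λ_2 = 1.5949.

Step 4 — unit eigenvector for λ_1: solve (Sigma - λ_1 I)v = 0. First row:
  (3 - 9.4051)·v_x + (-3)·v_y = 0, i.e. (-6.4051)·v_x + (-3)·v_y = 0,
  so v ∝ (b, λ_1 - a) = (-3, 6.4051); multiply by -1 so the first entry is positive: u = (3, -6.4051).
  ||u|| = √((3)² + (-6.4051)²) = √(50.0256) ≈ 7.0729,
  v_1 = u/||u|| ≈ (0.4242, -0.9056) (||v_1|| = 1).

λ_1 = 9.4051,  λ_2 = 1.5949;  v_1 ≈ (0.4242, -0.9056)


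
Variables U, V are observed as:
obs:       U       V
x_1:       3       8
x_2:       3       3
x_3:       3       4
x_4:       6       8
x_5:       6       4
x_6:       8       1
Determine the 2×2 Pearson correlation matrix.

Step 1 — column means:
  mean(U) = (3 + 3 + 3 + 6 + 6 + 8) / 6 = 29/6 = 4.8333
  mean(V) = (8 + 3 + 4 + 8 + 4 + 1) / 6 = 28/6 = 4.6667

Step 2 — sample variances and covariances s[i,j] = (1/(n-1)) · Σ_k (x_{k,i} - mean_i) · (x_{k,j} - mean_j), with n-1 = 5:
  s[U,U] = ((-1.8333)·(-1.8333) + (-1.8333)·(-1.8333) + (-1.8333)·(-1.8333) + (1.1667)·(1.1667) + (1.1667)·(1.1667) + (3.1667)·(3.1667)) / 5 = 22.8333/5 = 4.5667
  s[U,V] = ((-1.8333)·(3.3333) + (-1.8333)·(-1.6667) + (-1.8333)·(-0.6667) + (1.1667)·(3.3333) + (1.1667)·(-0.6667) + (3.1667)·(-3.6667)) / 5 = -10.3333/5 = -2.0667
  s[V,V] = ((3.3333)·(3.3333) + (-1.6667)·(-1.6667) + (-0.6667)·(-0.6667) + (3.3333)·(3.3333) + (-0.6667)·(-0.6667) + (-3.6667)·(-3.6667)) / 5 = 39.3333/5 = 7.8667
  Sample standard deviations s_i = √(s[i,i]):
  s(U) = √(4.5667) = 2.137
  s(V) = √(7.8667) = 2.8048

Step 3 — r_{ij} = s_{ij} / (s_i · s_j):
  r[U,U] = 1 (diagonal).
  r[U,V] = -2.0667 / (2.137 · 2.8048) = -2.0667 / 5.9937 = -0.3448
  r[V,V] = 1 (diagonal).

R is symmetric with unit diagonal. Assembling:

R = [[1, -0.3448],
 [-0.3448, 1]]


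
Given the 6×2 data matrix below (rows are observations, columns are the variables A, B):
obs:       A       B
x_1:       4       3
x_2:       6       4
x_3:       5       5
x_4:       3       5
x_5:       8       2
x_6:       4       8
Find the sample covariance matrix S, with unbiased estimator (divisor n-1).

Step 1 — column means:
  mean(A) = (4 + 6 + 5 + 3 + 8 + 4) / 6 = 30/6 = 5
  mean(B) = (3 + 4 + 5 + 5 + 2 + 8) / 6 = 27/6 = 4.5

Step 2 — sample covariance S[i,j] = (1/(n-1)) · Σ_k (x_{k,i} - mean_i) · (x_{k,j} - mean_j), with n-1 = 5.
  S[A,A] = ((-1)·(-1) + (1)·(1) + (0)·(0) + (-2)·(-2) + (3)·(3) + (-1)·(-1)) / 5 = 16/5 = 3.2
  S[A,B] = ((-1)·(-1.5) + (1)·(-0.5) + (0)·(0.5) + (-2)·(0.5) + (3)·(-2.5) + (-1)·(3.5)) / 5 = -11/5 = -2.2
  S[B,B] = ((-1.5)·(-1.5) + (-0.5)·(-0.5) + (0.5)·(0.5) + (0.5)·(0.5) + (-2.5)·(-2.5) + (3.5)·(3.5)) / 5 = 21.5/5 = 4.3

S is symmetric (S[j,i] = S[i,j]). Assembling:

S = [[3.2, -2.2],
 [-2.2, 4.3]]


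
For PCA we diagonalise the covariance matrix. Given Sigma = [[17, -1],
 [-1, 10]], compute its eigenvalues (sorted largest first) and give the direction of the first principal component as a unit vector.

Step 1 — characteristic polynomial of 2×2 Sigma:
  det(Sigma - λI) = λ² - trace · λ + det = 0.
  trace = 17 + 10 = 27, det = 17·10 - (-1)² = 169.
Step 2 — discriminant:
  Δ = trace² - 4·det = 729 - 676 = 53.
Step 3 — eigenvalues:
  λ = (trace ± √Δ)/2 = (27 ± 7.2801)/2,
  λ_1 = 17.1401,  λ_2 = 9.8599.

Step 4 — unit eigenvector for λ_1: solve (Sigma - λ_1 I)v = 0. First row:
  (17 - 17.1401)·v_x + (-1)·v_y = 0, i.e. (-0.1401)·v_x + (-1)·v_y = 0,
  so v ∝ (b, λ_1 - a) = (-1, 0.1401); multiply by -1 so the first entry is positive: u = (1, -0.1401).
  ||u|| = √((1)² + (-0.1401)²) = √(1.0196) ≈ 1.0098,
  v_1 = u/||u|| ≈ (0.9903, -0.1387) (||v_1|| = 1).

λ_1 = 17.1401,  λ_2 = 9.8599;  v_1 ≈ (0.9903, -0.1387)


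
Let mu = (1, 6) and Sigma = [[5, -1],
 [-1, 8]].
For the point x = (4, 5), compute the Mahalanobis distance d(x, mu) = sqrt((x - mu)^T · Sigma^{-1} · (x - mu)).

Step 1 — centre the observation: (x - mu) = (3, -1).

Step 2 — invert Sigma. det(Sigma) = 5·8 - (-1)² = 39.
  Sigma^{-1} = (1/det) · [[d, -b], [-b, a]] = [[0.2051, 0.0256],
 [0.0256, 0.1282]].

Step 3 — form the quadratic (x - mu)^T · Sigma^{-1} · (x - mu):
  Sigma^{-1} · (x - mu) = (0.5897, -0.0513).
  (x - mu)^T · [Sigma^{-1} · (x - mu)] = (3)·(0.5897) + (-1)·(-0.0513) = 1.8205.

Step 4 — take square root: d = √(1.8205) ≈ 1.3493.

d(x, mu) = √(1.8205) ≈ 1.3493


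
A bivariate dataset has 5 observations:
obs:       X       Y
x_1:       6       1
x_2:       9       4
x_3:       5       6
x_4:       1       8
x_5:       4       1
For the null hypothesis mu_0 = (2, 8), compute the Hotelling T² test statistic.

Step 1 — sample mean vector:
  mean(X) = (6 + 9 + 5 + 1 + 4) / 5 = 25/5 = 5
  mean(Y) = (1 + 4 + 6 + 8 + 1) / 5 = 20/5 = 4
  x̄ = (5, 4),  deviation x̄ - mu_0 = (5, 4) - (2, 8) = (3, -4).

Step 2 — sample covariance matrix, S[i,j] = (1/(n-1)) · Σ_k (x_{k,i} - mean_i) · (x_{k,j} - mean_j), divisor n-1 = 4:
  S[X,X] = ((1)·(1) + (4)·(4) + (0)·(0) + (-4)·(-4) + (-1)·(-1)) / 4 = 34/4 = 8.5
  S[X,Y] = ((1)·(-3) + (4)·(0) + (0)·(2) + (-4)·(4) + (-1)·(-3)) / 4 = -16/4 = -4
  S[Y,Y] = ((-3)·(-3) + (0)·(0) + (2)·(2) + (4)·(4) + (-3)·(-3)) / 4 = 38/4 = 9.5
  S = [[8.5, -4],
 [-4, 9.5]].

Step 3 — invert S. det(S) = 8.5·9.5 - (-4)² = 64.75.
  S^{-1} = (1/det) · [[d, -b], [-b, a]] = [[0.1467, 0.0618],
 [0.0618, 0.1313]].

Step 4 — quadratic form (x̄ - mu_0)^T · S^{-1} · (x̄ - mu_0):
  S^{-1} · (x̄ - mu_0) = (0.1931, -0.3398),
  (x̄ - mu_0)^T · [...] = (3)·(0.1931) + (-4)·(-0.3398) = 1.9382.

Step 5 — scale by n: T² = 5 · 1.9382 = 9.6911.

T² ≈ 9.6911


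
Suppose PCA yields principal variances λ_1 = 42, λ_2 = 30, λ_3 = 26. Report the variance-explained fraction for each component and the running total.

Step 1 — total variance = trace(Sigma) = Σ λ_i = 42 + 30 + 26 = 98.

Step 2 — fraction explained by component i = λ_i / Σ λ:
  PC1: 42/98 = 0.4286
  PC2: 30/98 = 0.3061
  PC3: 26/98 = 0.2653

Step 3 — cumulative fraction after k components = (λ_1 + ... + λ_k) / Σ λ:
  k = 1: 42/98 = 0.4286
  k = 2: (42 + 30)/98 = 72/98 = 0.7347
  k = 3: (42 + 30 + 26)/98 = 98/98 = 1

Summary (fraction, with percent):

explained: PC1 0.4286 (42.86%), PC2 0.3061 (30.61%), PC3 0.2653 (26.53%);  cumulative: 0.4286, 0.7347, 1


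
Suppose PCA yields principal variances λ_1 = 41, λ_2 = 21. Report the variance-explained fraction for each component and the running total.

Step 1 — total variance = trace(Sigma) = Σ λ_i = 41 + 21 = 62.

Step 2 — fraction explained by component i = λ_i / Σ λ:
  PC1: 41/62 = 0.6613
  PC2: 21/62 = 0.3387

Step 3 — cumulative fraction after k components = (λ_1 + ... + λ_k) / Σ λ:
  k = 1: 41/62 = 0.6613
  k = 2: (41 + 21)/62 = 62/62 = 1

Summary (fraction, with percent):

explained: PC1 0.6613 (66.13%), PC2 0.3387 (33.87%);  cumulative: 0.6613, 1


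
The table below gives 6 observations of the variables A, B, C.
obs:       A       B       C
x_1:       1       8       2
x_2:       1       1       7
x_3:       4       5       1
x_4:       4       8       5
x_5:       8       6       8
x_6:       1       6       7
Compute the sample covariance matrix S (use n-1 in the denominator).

Step 1 — column means:
  mean(A) = (1 + 1 + 4 + 4 + 8 + 1) / 6 = 19/6 = 3.1667
  mean(B) = (8 + 1 + 5 + 8 + 6 + 6) / 6 = 34/6 = 5.6667
  mean(C) = (2 + 7 + 1 + 5 + 8 + 7) / 6 = 30/6 = 5

Step 2 — sample covariance S[i,j] = (1/(n-1)) · Σ_k (x_{k,i} - mean_i) · (x_{k,j} - mean_j), with n-1 = 5.
  S[A,A] = ((-2.1667)·(-2.1667) + (-2.1667)·(-2.1667) + (0.8333)·(0.8333) + (0.8333)·(0.8333) + (4.8333)·(4.8333) + (-2.1667)·(-2.1667)) / 5 = 38.8333/5 = 7.7667
  S[A,B] = ((-2.1667)·(2.3333) + (-2.1667)·(-4.6667) + (0.8333)·(-0.6667) + (0.8333)·(2.3333) + (4.8333)·(0.3333) + (-2.1667)·(0.3333)) / 5 = 7.3333/5 = 1.4667
  S[A,C] = ((-2.1667)·(-3) + (-2.1667)·(2) + (0.8333)·(-4) + (0.8333)·(0) + (4.8333)·(3) + (-2.1667)·(2)) / 5 = 9/5 = 1.8
  S[B,B] = ((2.3333)·(2.3333) + (-4.6667)·(-4.6667) + (-0.6667)·(-0.6667) + (2.3333)·(2.3333) + (0.3333)·(0.3333) + (0.3333)·(0.3333)) / 5 = 33.3333/5 = 6.6667
  S[B,C] = ((2.3333)·(-3) + (-4.6667)·(2) + (-0.6667)·(-4) + (2.3333)·(0) + (0.3333)·(3) + (0.3333)·(2)) / 5 = -12/5 = -2.4
  S[C,C] = ((-3)·(-3) + (2)·(2) + (-4)·(-4) + (0)·(0) + (3)·(3) + (2)·(2)) / 5 = 42/5 = 8.4

S is symmetric (S[j,i] = S[i,j]). Assembling:

S = [[7.7667, 1.4667, 1.8],
 [1.4667, 6.6667, -2.4],
 [1.8, -2.4, 8.4]]


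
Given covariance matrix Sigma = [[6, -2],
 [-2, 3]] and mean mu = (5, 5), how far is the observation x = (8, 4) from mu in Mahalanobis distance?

Step 1 — centre the observation: (x - mu) = (3, -1).

Step 2 — invert Sigma. det(Sigma) = 6·3 - (-2)² = 14.
  Sigma^{-1} = (1/det) · [[d, -b], [-b, a]] = [[0.2143, 0.1429],
 [0.1429, 0.4286]].

Step 3 — form the quadratic (x - mu)^T · Sigma^{-1} · (x - mu):
  Sigma^{-1} · (x - mu) = (0.5, 0).
  (x - mu)^T · [Sigma^{-1} · (x - mu)] = (3)·(0.5) + (-1)·(0) = 1.5.

Step 4 — take square root: d = √(1.5) ≈ 1.2247.

d(x, mu) = √(1.5) ≈ 1.2247


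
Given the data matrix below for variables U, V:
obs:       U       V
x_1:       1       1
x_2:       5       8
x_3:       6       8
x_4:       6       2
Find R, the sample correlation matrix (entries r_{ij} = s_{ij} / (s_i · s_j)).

Step 1 — column means:
  mean(U) = (1 + 5 + 6 + 6) / 4 = 18/4 = 4.5
  mean(V) = (1 + 8 + 8 + 2) / 4 = 19/4 = 4.75

Step 2 — sample variances and covariances s[i,j] = (1/(n-1)) · Σ_k (x_{k,i} - mean_i) · (x_{k,j} - mean_j), with n-1 = 3:
  s[U,U] = ((-3.5)·(-3.5) + (0.5)·(0.5) + (1.5)·(1.5) + (1.5)·(1.5)) / 3 = 17/3 = 5.6667
  s[U,V] = ((-3.5)·(-3.75) + (0.5)·(3.25) + (1.5)·(3.25) + (1.5)·(-2.75)) / 3 = 15.5/3 = 5.1667
  s[V,V] = ((-3.75)·(-3.75) + (3.25)·(3.25) + (3.25)·(3.25) + (-2.75)·(-2.75)) / 3 = 42.75/3 = 14.25
  Sample standard deviations s_i = √(s[i,i]):
  s(U) = √(5.6667) = 2.3805
  s(V) = √(14.25) = 3.7749

Step 3 — r_{ij} = s_{ij} / (s_i · s_j):
  r[U,U] = 1 (diagonal).
  r[U,V] = 5.1667 / (2.3805 · 3.7749) = 5.1667 / 8.9861 = 0.575
  r[V,V] = 1 (diagonal).

R is symmetric with unit diagonal. Assembling:

R = [[1, 0.575],
 [0.575, 1]]


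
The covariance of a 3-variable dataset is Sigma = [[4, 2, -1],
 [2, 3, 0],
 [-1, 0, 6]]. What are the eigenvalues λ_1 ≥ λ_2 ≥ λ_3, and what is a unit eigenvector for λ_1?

Step 1 — characteristic polynomial p(λ) = det(λI - Sigma) = λ³ - tr·λ² + c_1·λ - det, where tr = trace, c_1 = sum of the principal 2×2 minors, det = det(Sigma):
  tr = 4 + 3 + 6 = 13,
  c_1 = (4·3 - (2)²) + (4·6 - (-1)²) + (3·6 - (0)²) = 8 + 23 + 18 = 49,
  det = 4·(3·6 - (0)²) - (2)·((2)·6 - (0)·(-1)) + (-1)·((2)·(0) - 3·(-1)) = 4·(18) - (2)·(12) + (-1)·(3) = 45.
  So p(λ) = λ³ - 13λ² + 49λ - 45.
Step 2 — look for an integer root (rational root theorem: any rational root is an integer divisor of 45). Testing λ = 5:
  p(5) = 125 - 325 + 245 - 45 = 0  ✓
  Dividing out (λ - 5): p(λ) = (λ - 5)(λ² - 8λ + 9).
Step 3 — remaining eigenvalues from the quadratic λ² - 8λ + 9 = 0:
  Δ = 8² - 4·9 = 64 - 36 = 28,  λ = (8 ± √28)/2 = (8 ± 5.2915)/2 ≈ 6.6458 or 1.3542.
  Sorted: λ_1 = 6.6458,  λ_2 = 5,  λ_3 = 1.3542  (check: sum = 13 = tr ✓).

Step 4 — unit eigenvector for λ_1 ≈ 6.6458: v spans the null space of (Sigma - λ_1 I), whose rows are
  r_1 = (-2.6458, 2, -1),  r_2 = (2, -3.6458, 0),  r_3 = (-1, 0, -0.6458).
  v is orthogonal to every row, so take v ∝ r_1 × r_2 = ((2)·(0) - (-1)·(-3.6458), (-1)·(2) - (-2.6458)·(0), (-2.6458)·(-3.6458) - (2)·(2)) ≈ (-3.6458, -2, 5.6458).
  Rescale (multiply by -1 so the first nonzero entry is positive): u = (3.6458, 2, -5.6458).
  ||u|| = √((3.6458)² + (2)² + (-5.6458)²) = √(49.166) ≈ 7.0118,  v_1 = u/||u|| ≈ (0.5199, 0.2852, -0.8052) (||v_1|| = 1).

λ_1 = 6.6458,  λ_2 = 5,  λ_3 = 1.3542;  v_1 ≈ (0.5199, 0.2852, -0.8052)


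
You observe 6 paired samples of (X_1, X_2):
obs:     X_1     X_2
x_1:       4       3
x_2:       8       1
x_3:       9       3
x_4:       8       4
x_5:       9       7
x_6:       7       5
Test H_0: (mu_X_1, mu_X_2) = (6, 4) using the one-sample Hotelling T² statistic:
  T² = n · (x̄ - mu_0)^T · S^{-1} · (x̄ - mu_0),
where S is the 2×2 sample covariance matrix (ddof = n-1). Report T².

Step 1 — sample mean vector:
  mean(X_1) = (4 + 8 + 9 + 8 + 9 + 7) / 6 = 45/6 = 7.5
  mean(X_2) = (3 + 1 + 3 + 4 + 7 + 5) / 6 = 23/6 = 3.8333
  x̄ = (7.5, 3.8333),  deviation x̄ - mu_0 = (7.5, 3.8333) - (6, 4) = (1.5, -0.1667).

Step 2 — sample covariance matrix, S[i,j] = (1/(n-1)) · Σ_k (x_{k,i} - mean_i) · (x_{k,j} - mean_j), divisor n-1 = 5:
  S[X_1,X_1] = ((-3.5)·(-3.5) + (0.5)·(0.5) + (1.5)·(1.5) + (0.5)·(0.5) + (1.5)·(1.5) + (-0.5)·(-0.5)) / 5 = 17.5/5 = 3.5
  S[X_1,X_2] = ((-3.5)·(-0.8333) + (0.5)·(-2.8333) + (1.5)·(-0.8333) + (0.5)·(0.1667) + (1.5)·(3.1667) + (-0.5)·(1.1667)) / 5 = 4.5/5 = 0.9
  S[X_2,X_2] = ((-0.8333)·(-0.8333) + (-2.8333)·(-2.8333) + (-0.8333)·(-0.8333) + (0.1667)·(0.1667) + (3.1667)·(3.1667) + (1.1667)·(1.1667)) / 5 = 20.8333/5 = 4.1667
  S = [[3.5, 0.9],
 [0.9, 4.1667]].

Step 3 — invert S. det(S) = 3.5·4.1667 - (0.9)² = 13.7733.
  S^{-1} = (1/det) · [[d, -b], [-b, a]] = [[0.3025, -0.0653],
 [-0.0653, 0.2541]].

Step 4 — quadratic form (x̄ - mu_0)^T · S^{-1} · (x̄ - mu_0):
  S^{-1} · (x̄ - mu_0) = (0.4647, -0.1404),
  (x̄ - mu_0)^T · [...] = (1.5)·(0.4647) + (-0.1667)·(-0.1404) = 0.7204.

Step 5 — scale by n: T² = 6 · 0.7204 = 4.3224.

T² ≈ 4.3224


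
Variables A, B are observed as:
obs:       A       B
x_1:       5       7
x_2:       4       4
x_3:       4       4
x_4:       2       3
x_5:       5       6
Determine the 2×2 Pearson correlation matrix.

Step 1 — column means:
  mean(A) = (5 + 4 + 4 + 2 + 5) / 5 = 20/5 = 4
  mean(B) = (7 + 4 + 4 + 3 + 6) / 5 = 24/5 = 4.8

Step 2 — sample variances and covariances s[i,j] = (1/(n-1)) · Σ_k (x_{k,i} - mean_i) · (x_{k,j} - mean_j), with n-1 = 4:
  s[A,A] = ((1)·(1) + (0)·(0) + (0)·(0) + (-2)·(-2) + (1)·(1)) / 4 = 6/4 = 1.5
  s[A,B] = ((1)·(2.2) + (0)·(-0.8) + (0)·(-0.8) + (-2)·(-1.8) + (1)·(1.2)) / 4 = 7/4 = 1.75
  s[B,B] = ((2.2)·(2.2) + (-0.8)·(-0.8) + (-0.8)·(-0.8) + (-1.8)·(-1.8) + (1.2)·(1.2)) / 4 = 10.8/4 = 2.7
  Sample standard deviations s_i = √(s[i,i]):
  s(A) = √(1.5) = 1.2247
  s(B) = √(2.7) = 1.6432

Step 3 — r_{ij} = s_{ij} / (s_i · s_j):
  r[A,A] = 1 (diagonal).
  r[A,B] = 1.75 / (1.2247 · 1.6432) = 1.75 / 2.0125 = 0.8696
  r[B,B] = 1 (diagonal).

R is symmetric with unit diagonal. Assembling:

R = [[1, 0.8696],
 [0.8696, 1]]


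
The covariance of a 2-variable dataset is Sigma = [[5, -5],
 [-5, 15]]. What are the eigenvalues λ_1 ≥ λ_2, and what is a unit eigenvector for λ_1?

Step 1 — characteristic polynomial of 2×2 Sigma:
  det(Sigma - λI) = λ² - trace · λ + det = 0.
  trace = 5 + 15 = 20, det = 5·15 - (-5)² = 50.
Step 2 — discriminant:
  Δ = trace² - 4·det = 400 - 200 = 200.
Step 3 — eigenvalues:
  λ = (trace ± √Δ)/2 = (20 ± 14.1421)/2,
  λ_1 = 17.0711,  λ_2 = 2.9289.

Step 4 — unit eigenvector for λ_1: solve (Sigma - λ_1 I)v = 0. First row:
  (5 - 17.0711)·v_x + (-5)·v_y = 0, i.e. (-12.0711)·v_x + (-5)·v_y = 0,
  so v ∝ (b, λ_1 - a) = (-5, 12.0711); multiply by -1 so the first entry is positive: u = (5, -12.0711).
  ||u|| = √((5)² + (-12.0711)²) = √(170.7107) ≈ 13.0656,
  v_1 = u/||u|| ≈ (0.3827, -0.9239) (||v_1|| = 1).

λ_1 = 17.0711,  λ_2 = 2.9289;  v_1 ≈ (0.3827, -0.9239)


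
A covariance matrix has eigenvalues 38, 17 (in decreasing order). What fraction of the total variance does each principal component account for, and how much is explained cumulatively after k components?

Step 1 — total variance = trace(Sigma) = Σ λ_i = 38 + 17 = 55.

Step 2 — fraction explained by component i = λ_i / Σ λ:
  PC1: 38/55 = 0.6909
  PC2: 17/55 = 0.3091

Step 3 — cumulative fraction after k components = (λ_1 + ... + λ_k) / Σ λ:
  k = 1: 38/55 = 0.6909
  k = 2: (38 + 17)/55 = 55/55 = 1

Summary (fraction, with percent):

explained: PC1 0.6909 (69.09%), PC2 0.3091 (30.91%);  cumulative: 0.6909, 1


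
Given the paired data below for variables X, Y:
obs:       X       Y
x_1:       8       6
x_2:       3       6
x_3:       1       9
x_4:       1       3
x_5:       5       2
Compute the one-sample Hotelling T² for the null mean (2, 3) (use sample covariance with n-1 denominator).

Step 1 — sample mean vector:
  mean(X) = (8 + 3 + 1 + 1 + 5) / 5 = 18/5 = 3.6
  mean(Y) = (6 + 6 + 9 + 3 + 2) / 5 = 26/5 = 5.2
  x̄ = (3.6, 5.2),  deviation x̄ - mu_0 = (3.6, 5.2) - (2, 3) = (1.6, 2.2).

Step 2 — sample covariance matrix, S[i,j] = (1/(n-1)) · Σ_k (x_{k,i} - mean_i) · (x_{k,j} - mean_j), divisor n-1 = 4:
  S[X,X] = ((4.4)·(4.4) + (-0.6)·(-0.6) + (-2.6)·(-2.6) + (-2.6)·(-2.6) + (1.4)·(1.4)) / 4 = 35.2/4 = 8.8
  S[X,Y] = ((4.4)·(0.8) + (-0.6)·(0.8) + (-2.6)·(3.8) + (-2.6)·(-2.2) + (1.4)·(-3.2)) / 4 = -5.6/4 = -1.4
  S[Y,Y] = ((0.8)·(0.8) + (0.8)·(0.8) + (3.8)·(3.8) + (-2.2)·(-2.2) + (-3.2)·(-3.2)) / 4 = 30.8/4 = 7.7
  S = [[8.8, -1.4],
 [-1.4, 7.7]].

Step 3 — invert S. det(S) = 8.8·7.7 - (-1.4)² = 65.8.
  S^{-1} = (1/det) · [[d, -b], [-b, a]] = [[0.117, 0.0213],
 [0.0213, 0.1337]].

Step 4 — quadratic form (x̄ - mu_0)^T · S^{-1} · (x̄ - mu_0):
  S^{-1} · (x̄ - mu_0) = (0.234, 0.3283),
  (x̄ - mu_0)^T · [...] = (1.6)·(0.234) + (2.2)·(0.3283) = 1.0967.

Step 5 — scale by n: T² = 5 · 1.0967 = 5.4833.

T² ≈ 5.4833


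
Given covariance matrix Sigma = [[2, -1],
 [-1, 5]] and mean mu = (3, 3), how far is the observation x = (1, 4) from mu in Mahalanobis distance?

Step 1 — centre the observation: (x - mu) = (-2, 1).

Step 2 — invert Sigma. det(Sigma) = 2·5 - (-1)² = 9.
  Sigma^{-1} = (1/det) · [[d, -b], [-b, a]] = [[0.5556, 0.1111],
 [0.1111, 0.2222]].

Step 3 — form the quadratic (x - mu)^T · Sigma^{-1} · (x - mu):
  Sigma^{-1} · (x - mu) = (-1, 0).
  (x - mu)^T · [Sigma^{-1} · (x - mu)] = (-2)·(-1) + (1)·(0) = 2.

Step 4 — take square root: d = √(2) ≈ 1.4142.

d(x, mu) = √(2) ≈ 1.4142


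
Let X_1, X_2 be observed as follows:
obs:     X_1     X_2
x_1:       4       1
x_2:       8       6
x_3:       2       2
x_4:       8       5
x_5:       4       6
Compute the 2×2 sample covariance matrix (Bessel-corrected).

Step 1 — column means:
  mean(X_1) = (4 + 8 + 2 + 8 + 4) / 5 = 26/5 = 5.2
  mean(X_2) = (1 + 6 + 2 + 5 + 6) / 5 = 20/5 = 4

Step 2 — sample covariance S[i,j] = (1/(n-1)) · Σ_k (x_{k,i} - mean_i) · (x_{k,j} - mean_j), with n-1 = 4.
  S[X_1,X_1] = ((-1.2)·(-1.2) + (2.8)·(2.8) + (-3.2)·(-3.2) + (2.8)·(2.8) + (-1.2)·(-1.2)) / 4 = 28.8/4 = 7.2
  S[X_1,X_2] = ((-1.2)·(-3) + (2.8)·(2) + (-3.2)·(-2) + (2.8)·(1) + (-1.2)·(2)) / 4 = 16/4 = 4
  S[X_2,X_2] = ((-3)·(-3) + (2)·(2) + (-2)·(-2) + (1)·(1) + (2)·(2)) / 4 = 22/4 = 5.5

S is symmetric (S[j,i] = S[i,j]). Assembling:

S = [[7.2, 4],
 [4, 5.5]]


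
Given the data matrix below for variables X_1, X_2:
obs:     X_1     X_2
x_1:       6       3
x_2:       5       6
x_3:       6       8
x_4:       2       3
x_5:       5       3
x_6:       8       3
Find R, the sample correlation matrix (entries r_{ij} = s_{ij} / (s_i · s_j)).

Step 1 — column means:
  mean(X_1) = (6 + 5 + 6 + 2 + 5 + 8) / 6 = 32/6 = 5.3333
  mean(X_2) = (3 + 6 + 8 + 3 + 3 + 3) / 6 = 26/6 = 4.3333

Step 2 — sample variances and covariances s[i,j] = (1/(n-1)) · Σ_k (x_{k,i} - mean_i) · (x_{k,j} - mean_j), with n-1 = 5:
  s[X_1,X_1] = ((0.6667)·(0.6667) + (-0.3333)·(-0.3333) + (0.6667)·(0.6667) + (-3.3333)·(-3.3333) + (-0.3333)·(-0.3333) + (2.6667)·(2.6667)) / 5 = 19.3333/5 = 3.8667
  s[X_1,X_2] = ((0.6667)·(-1.3333) + (-0.3333)·(1.6667) + (0.6667)·(3.6667) + (-3.3333)·(-1.3333) + (-0.3333)·(-1.3333) + (2.6667)·(-1.3333)) / 5 = 2.3333/5 = 0.4667
  s[X_2,X_2] = ((-1.3333)·(-1.3333) + (1.6667)·(1.6667) + (3.6667)·(3.6667) + (-1.3333)·(-1.3333) + (-1.3333)·(-1.3333) + (-1.3333)·(-1.3333)) / 5 = 23.3333/5 = 4.6667
  Sample standard deviations s_i = √(s[i,i]):
  s(X_1) = √(3.8667) = 1.9664
  s(X_2) = √(4.6667) = 2.1602

Step 3 — r_{ij} = s_{ij} / (s_i · s_j):
  r[X_1,X_1] = 1 (diagonal).
  r[X_1,X_2] = 0.4667 / (1.9664 · 2.1602) = 0.4667 / 4.2479 = 0.1099
  r[X_2,X_2] = 1 (diagonal).

R is symmetric with unit diagonal. Assembling:

R = [[1, 0.1099],
 [0.1099, 1]]


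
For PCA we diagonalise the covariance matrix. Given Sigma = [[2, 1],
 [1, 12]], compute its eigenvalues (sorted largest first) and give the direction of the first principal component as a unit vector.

Step 1 — characteristic polynomial of 2×2 Sigma:
  det(Sigma - λI) = λ² - trace · λ + det = 0.
  trace = 2 + 12 = 14, det = 2·12 - (1)² = 23.
Step 2 — discriminant:
  Δ = trace² - 4·det = 196 - 92 = 104.
Step 3 — eigenvalues:
  λ = (trace ± √Δ)/2 = (14 ± 10.198)/2,
  λ_1 = 12.099,  λ_2 = 1.901.

Step 4 — unit eigenvector for λ_1: solve (Sigma - λ_1 I)v = 0. First row:
  (2 - 12.099)·v_x + (1)·v_y = 0, i.e. (-10.099)·v_x + (1)·v_y = 0,
  so v ∝ (b, λ_1 - a) = (1, 10.099) = u.
  ||u|| = √((1)² + (10.099)²) = √(102.9902) ≈ 10.1484,
  v_1 = u/||u|| ≈ (0.0985, 0.9951) (||v_1|| = 1).

λ_1 = 12.099,  λ_2 = 1.901;  v_1 ≈ (0.0985, 0.9951)
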